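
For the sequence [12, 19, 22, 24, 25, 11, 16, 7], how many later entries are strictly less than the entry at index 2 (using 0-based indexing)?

The element at index 2 is 22.
Elements after it: 24, 25, 11, 16, 7
Those smaller than 22: 11, 16, 7

3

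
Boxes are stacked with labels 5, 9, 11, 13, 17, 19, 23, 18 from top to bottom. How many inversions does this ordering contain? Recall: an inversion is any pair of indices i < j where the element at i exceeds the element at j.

Count, for each position, how many later elements it exceeds:
5 → none → 0
9 → none → 0
11 → none → 0
13 → none → 0
17 → none → 0
19 → 18 → 1
23 → 18 → 1
18 → none → 0
Sum: 0 + 0 + 0 + 0 + 0 + 1 + 1 + 0 = 2

Out-of-order pairs: 2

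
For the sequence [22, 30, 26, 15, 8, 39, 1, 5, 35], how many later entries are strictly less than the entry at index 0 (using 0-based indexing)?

4 such elements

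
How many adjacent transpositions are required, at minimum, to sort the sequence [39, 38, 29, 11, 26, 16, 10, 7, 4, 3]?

43

Minimum adjacent swaps = number of inversions (each swap of adjacent out-of-order elements removes one inversion and no swap can remove more).
Count inversions — for each element, later elements that are smaller:
39: 38, 29, 11, 26, 16, 10, 7, 4, 3 → 9
38: 29, 11, 26, 16, 10, 7, 4, 3 → 8
29: 11, 26, 16, 10, 7, 4, 3 → 7
11: 10, 7, 4, 3 → 4
26: 16, 10, 7, 4, 3 → 5
16: 10, 7, 4, 3 → 4
10: 7, 4, 3 → 3
7: 4, 3 → 2
4: 3 → 1
3: none → 0
Total inversions: 9 + 8 + 7 + 4 + 5 + 4 + 3 + 2 + 1 + 0 = 43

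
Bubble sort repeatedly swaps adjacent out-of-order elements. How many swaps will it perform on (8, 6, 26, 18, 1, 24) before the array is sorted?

The minimum number of adjacent swaps to sort an array equals its inversion count, since every such swap removes exactly one inversion.
Count inversions — for each element, later elements that are smaller:
8: 6, 1 → 2
6: 1 → 1
26: 18, 1, 24 → 3
18: 1 → 1
1: none → 0
24: none → 0
Total inversions: 2 + 1 + 3 + 1 + 0 + 0 = 7

Swaps: 7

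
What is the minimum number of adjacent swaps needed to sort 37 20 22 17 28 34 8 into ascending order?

13 adjacent swaps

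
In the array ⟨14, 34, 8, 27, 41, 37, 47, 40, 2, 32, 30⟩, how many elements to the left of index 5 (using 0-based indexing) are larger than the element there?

1 such element

The element at index 5 is 37.
Elements before it: 14, 34, 8, 27, 41
Those larger than 37: 41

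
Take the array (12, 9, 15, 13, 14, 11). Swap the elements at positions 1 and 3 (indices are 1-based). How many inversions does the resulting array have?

Positions 1 and 3 hold 12 and 15; after swapping, the array is [15, 9, 12, 13, 14, 11].
Sweep left to right; for each value list the smaller values that follow it:
15: 5
9: 0
12: 1
13: 1
14: 1
11: 0
Sum: 5 + 0 + 1 + 1 + 1 + 0 = 8

8 inversions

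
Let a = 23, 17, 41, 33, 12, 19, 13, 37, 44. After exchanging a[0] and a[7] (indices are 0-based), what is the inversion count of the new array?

Positions 0 and 7 hold 23 and 37; after swapping, the array is [37, 17, 41, 33, 12, 19, 13, 23, 44].
Element-by-element contributions:
37 → 17, 33, 12, 19, 13, 23 → 6
17 → 12, 13 → 2
41 → 33, 12, 19, 13, 23 → 5
33 → 12, 19, 13, 23 → 4
12 → none → 0
19 → 13 → 1
13 → none → 0
23 → none → 0
44 → none → 0
Sum: 6 + 2 + 5 + 4 + 0 + 1 + 0 + 0 + 0 = 18

18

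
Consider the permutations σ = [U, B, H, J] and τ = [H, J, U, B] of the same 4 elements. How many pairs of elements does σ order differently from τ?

Assign each item its position (1..4) in the first ordering, then rewrite the second ordering as that position sequence:
positions: U→1, B→2, H→3, J→4
second ordering as positions: [3, 4, 1, 2]
Discordant pairs = inversions in this position sequence.
3: 1, 2 → 2
4: 1, 2 → 2
1: 0
2: 0
Total: 2 + 2 + 0 + 0 = 4

There are 4 discordant pairs.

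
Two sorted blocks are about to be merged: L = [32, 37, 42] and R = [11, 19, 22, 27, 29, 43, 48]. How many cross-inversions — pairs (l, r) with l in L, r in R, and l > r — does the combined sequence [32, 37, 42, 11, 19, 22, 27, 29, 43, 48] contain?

15

Count, for every r in R, how many entries of L exceed r:
r = 11: 32, 37, 42 → 3
r = 19: 32, 37, 42 → 3
r = 22: 32, 37, 42 → 3
r = 27: 32, 37, 42 → 3
r = 29: 32, 37, 42 → 3
r = 43: none → 0
r = 48: none → 0
Cross-inversions: 3 + 3 + 3 + 3 + 3 + 0 + 0 = 15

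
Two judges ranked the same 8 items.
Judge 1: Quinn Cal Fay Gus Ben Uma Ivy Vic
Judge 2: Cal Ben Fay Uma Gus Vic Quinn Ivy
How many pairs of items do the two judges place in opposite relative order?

Assign each item its position (1..8) in the first ordering, then rewrite the second ordering as that position sequence:
positions: Quinn→1, Cal→2, Fay→3, Gus→4, Ben→5, Uma→6, Ivy→7, Vic→8
second ordering as positions: [2, 5, 3, 6, 4, 8, 1, 7]
Discordant pairs = inversions in this position sequence.
2: 1 → 1
5: 3, 4, 1 → 3
3: 1 → 1
6: 4, 1 → 2
4: 1 → 1
8: 1, 7 → 2
1: 0
7: 0
Total: 1 + 3 + 1 + 2 + 1 + 2 + 0 + 0 = 10

10 discordant pairs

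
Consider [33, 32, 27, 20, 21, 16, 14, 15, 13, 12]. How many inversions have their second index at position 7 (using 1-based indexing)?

The element at index 7 is 14.
Elements before it: 33, 32, 27, 20, 21, 16
Those larger than 14: 33, 32, 27, 20, 21, 16

6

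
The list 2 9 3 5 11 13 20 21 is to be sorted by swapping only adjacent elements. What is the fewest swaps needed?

Minimum adjacent swaps = number of inversions (each swap of adjacent out-of-order elements removes one inversion and no swap can remove more).
Count inversions — for each element, later elements that are smaller:
2: none → 0
9: 3, 5 → 2
3: none → 0
5: none → 0
11: none → 0
13: none → 0
20: none → 0
21: none → 0
Total inversions: 0 + 2 + 0 + 0 + 0 + 0 + 0 + 0 = 2

2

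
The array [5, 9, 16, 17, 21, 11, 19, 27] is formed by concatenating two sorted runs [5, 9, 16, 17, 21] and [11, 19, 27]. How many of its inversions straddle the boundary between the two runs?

4 cross-inversions

For each element r of the right run, count left-run elements greater than r:
r = 11: 16, 17, 21 → 3
r = 19: 21 → 1
r = 27: none → 0
Cross-inversions: 3 + 1 + 0 = 4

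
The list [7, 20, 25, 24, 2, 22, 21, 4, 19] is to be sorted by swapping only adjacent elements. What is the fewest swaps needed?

21

The minimum number of adjacent swaps to sort an array equals its inversion count, since every such swap removes exactly one inversion.
Count inversions — for each element, later elements that are smaller:
7: 2, 4 → 2
20: 2, 4, 19 → 3
25: 24, 2, 22, 21, 4, 19 → 6
24: 2, 22, 21, 4, 19 → 5
2: none → 0
22: 21, 4, 19 → 3
21: 4, 19 → 2
4: none → 0
19: none → 0
Total inversions: 2 + 3 + 6 + 5 + 0 + 3 + 2 + 0 + 0 = 21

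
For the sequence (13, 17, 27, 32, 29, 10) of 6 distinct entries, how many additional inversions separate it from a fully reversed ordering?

9 inversions short

Maximum inversions for 6 distinct elements is C(6, 2) = 6·5/2 = 15.
Current inversions — for each element, count later smaller elements:
13: 1
17: 1
27: 1
32: 2
29: 1
10: 0
Current total: 1 + 1 + 1 + 2 + 1 + 0 = 6
Shortfall: 15 − 6 = 9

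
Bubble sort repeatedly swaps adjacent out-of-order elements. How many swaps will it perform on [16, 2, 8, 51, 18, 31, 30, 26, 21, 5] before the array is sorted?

Minimum adjacent swaps = number of inversions (each swap of adjacent out-of-order elements removes one inversion and no swap can remove more).
Count inversions — for each element, later elements that are smaller:
16: 2, 8, 5 → 3
2: none → 0
8: 5 → 1
51: 18, 31, 30, 26, 21, 5 → 6
18: 5 → 1
31: 30, 26, 21, 5 → 4
30: 26, 21, 5 → 3
26: 21, 5 → 2
21: 5 → 1
5: none → 0
Total inversions: 3 + 0 + 1 + 6 + 1 + 4 + 3 + 2 + 1 + 0 = 21

21 adjacent swaps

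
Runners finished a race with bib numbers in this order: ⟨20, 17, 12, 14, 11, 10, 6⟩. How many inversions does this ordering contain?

There are 20 out-of-order pairs.

Sweep left to right; for each value list the smaller values that follow it:
20 → 17, 12, 14, 11, 10, 6 → 6
17 → 12, 14, 11, 10, 6 → 5
12 → 11, 10, 6 → 3
14 → 11, 10, 6 → 3
11 → 10, 6 → 2
10 → 6 → 1
6 → none → 0
Sum: 6 + 5 + 3 + 3 + 2 + 1 + 0 = 20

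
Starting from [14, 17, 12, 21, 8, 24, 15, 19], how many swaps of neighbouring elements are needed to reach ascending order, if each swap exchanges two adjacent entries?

The minimum number of adjacent swaps to sort an array equals its inversion count, since every such swap removes exactly one inversion.
Count inversions — for each element, later elements that are smaller:
14: 12, 8 → 2
17: 12, 8, 15 → 3
12: 8 → 1
21: 8, 15, 19 → 3
8: none → 0
24: 15, 19 → 2
15: none → 0
19: none → 0
Total inversions: 2 + 3 + 1 + 3 + 0 + 2 + 0 + 0 = 11

11 adjacent swaps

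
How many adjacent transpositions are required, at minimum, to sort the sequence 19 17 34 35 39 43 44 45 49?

1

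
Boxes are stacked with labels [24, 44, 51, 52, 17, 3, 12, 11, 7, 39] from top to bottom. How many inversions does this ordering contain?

30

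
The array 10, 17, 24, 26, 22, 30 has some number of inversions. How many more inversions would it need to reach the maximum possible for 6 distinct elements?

Maximum inversions for 6 distinct elements is C(6, 2) = 6·5/2 = 15.
Current inversions — for each element, count later smaller elements:
10: 0
17: 0
24: 1
26: 1
22: 0
30: 0
Current total: 0 + 0 + 1 + 1 + 0 + 0 = 2
Shortfall: 15 − 2 = 13

13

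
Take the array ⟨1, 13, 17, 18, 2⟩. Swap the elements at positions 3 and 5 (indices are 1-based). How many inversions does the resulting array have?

There are 2 inversions.

Positions 3 and 5 hold 17 and 2; after swapping, the array is [1, 13, 2, 18, 17].
Count, for each position, how many later elements it exceeds:
1: 0
13: 1
2: 0
18: 1
17: 0
Sum: 0 + 1 + 0 + 1 + 0 = 2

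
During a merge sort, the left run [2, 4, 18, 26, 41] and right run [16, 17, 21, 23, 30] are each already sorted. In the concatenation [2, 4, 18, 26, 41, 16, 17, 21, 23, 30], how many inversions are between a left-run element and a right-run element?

11 split inversions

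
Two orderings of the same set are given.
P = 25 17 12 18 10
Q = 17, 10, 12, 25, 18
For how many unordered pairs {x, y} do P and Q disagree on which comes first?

5 disagreeing pairs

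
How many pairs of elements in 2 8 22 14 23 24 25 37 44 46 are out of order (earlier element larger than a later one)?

1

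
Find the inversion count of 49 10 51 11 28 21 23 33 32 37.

18 out-of-order pairs

Sweep left to right; for each value list the smaller values that follow it:
49: 8
10: 0
51: 7
11: 0
28: 2
21: 0
23: 0
33: 1
32: 0
37: 0
Sum: 8 + 0 + 7 + 0 + 2 + 0 + 0 + 1 + 0 + 0 = 18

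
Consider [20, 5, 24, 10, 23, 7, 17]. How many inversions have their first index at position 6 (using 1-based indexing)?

0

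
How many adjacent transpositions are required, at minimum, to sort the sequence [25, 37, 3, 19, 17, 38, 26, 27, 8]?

18

The minimum number of adjacent swaps to sort an array equals its inversion count, since every such swap removes exactly one inversion.
Count inversions — for each element, later elements that are smaller:
25: 3, 19, 17, 8 → 4
37: 3, 19, 17, 26, 27, 8 → 6
3: none → 0
19: 17, 8 → 2
17: 8 → 1
38: 26, 27, 8 → 3
26: 8 → 1
27: 8 → 1
8: none → 0
Total inversions: 4 + 6 + 0 + 2 + 1 + 3 + 1 + 1 + 0 = 18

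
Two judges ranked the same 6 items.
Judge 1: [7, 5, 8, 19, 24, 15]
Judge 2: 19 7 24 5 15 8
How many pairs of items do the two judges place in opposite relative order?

Assign each item its position (1..6) in the first ordering, then rewrite the second ordering as that position sequence:
positions: 7→1, 5→2, 8→3, 19→4, 24→5, 15→6
second ordering as positions: [4, 1, 5, 2, 6, 3]
Discordant pairs = inversions in this position sequence.
4: 1, 2, 3 → 3
1: 0
5: 2, 3 → 2
2: 0
6: 3 → 1
3: 0
Total: 3 + 0 + 2 + 0 + 1 + 0 = 6

6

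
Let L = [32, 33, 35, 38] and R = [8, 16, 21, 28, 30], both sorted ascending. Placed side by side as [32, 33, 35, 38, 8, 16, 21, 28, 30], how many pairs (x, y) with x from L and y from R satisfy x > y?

20 cross-inversions

For each element r of the right run, count left-run elements greater than r:
r = 8: 32, 33, 35, 38 → 4
r = 16: 32, 33, 35, 38 → 4
r = 21: 32, 33, 35, 38 → 4
r = 28: 32, 33, 35, 38 → 4
r = 30: 32, 33, 35, 38 → 4
Cross-inversions: 4 + 4 + 4 + 4 + 4 = 20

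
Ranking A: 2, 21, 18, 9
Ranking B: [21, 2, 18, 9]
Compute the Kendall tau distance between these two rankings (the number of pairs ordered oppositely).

Assign each item its position (1..4) in the first ordering, then rewrite the second ordering as that position sequence:
positions: 2→1, 21→2, 18→3, 9→4
second ordering as positions: [2, 1, 3, 4]
Discordant pairs = inversions in this position sequence.
2: 1 → 1
1: 0
3: 0
4: 0
Total: 1 + 0 + 0 + 0 = 1

1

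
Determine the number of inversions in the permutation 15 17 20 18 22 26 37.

Inversions: 1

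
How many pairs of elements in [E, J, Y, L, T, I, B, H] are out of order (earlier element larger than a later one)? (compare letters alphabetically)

17 inversions

For each element, count later entries that are smaller:
E → B → 1
J → I, B, H → 3
Y → L, T, I, B, H → 5
L → I, B, H → 3
T → I, B, H → 3
I → B, H → 2
B → none → 0
H → none → 0
Sum: 1 + 3 + 5 + 3 + 3 + 2 + 0 + 0 = 17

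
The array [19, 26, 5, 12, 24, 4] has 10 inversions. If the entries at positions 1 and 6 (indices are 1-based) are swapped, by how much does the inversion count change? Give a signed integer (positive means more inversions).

Positions 1 and 6 hold 19 and 4; after swapping, the array is [4, 26, 5, 12, 24, 19].
Count, for each position, how many later elements it exceeds:
4: 0
26: 4
5: 0
12: 0
24: 1
19: 0
Sum: 0 + 4 + 0 + 0 + 1 + 0 = 5
Change: 5 − 10 = -5

-5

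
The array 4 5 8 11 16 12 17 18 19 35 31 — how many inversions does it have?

There are 2 inversions.

Count, for each position, how many later elements it exceeds:
4 → none → 0
5 → none → 0
8 → none → 0
11 → none → 0
16 → 12 → 1
12 → none → 0
17 → none → 0
18 → none → 0
19 → none → 0
35 → 31 → 1
31 → none → 0
Sum: 0 + 0 + 0 + 0 + 1 + 0 + 0 + 0 + 0 + 1 + 0 = 2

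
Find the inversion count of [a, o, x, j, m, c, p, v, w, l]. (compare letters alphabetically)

17 inversions

For each element, count later entries that are smaller:
a → none → 0
o → j, m, c, l → 4
x → j, m, c, p, v, w, l → 7
j → c → 1
m → c, l → 2
c → none → 0
p → l → 1
v → l → 1
w → l → 1
l → none → 0
Sum: 0 + 4 + 7 + 1 + 2 + 0 + 1 + 1 + 1 + 0 = 17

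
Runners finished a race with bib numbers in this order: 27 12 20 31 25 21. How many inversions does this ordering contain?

Sweep left to right; for each value list the smaller values that follow it:
27 → 12, 20, 25, 21 → 4
12 → none → 0
20 → none → 0
31 → 25, 21 → 2
25 → 21 → 1
21 → none → 0
Sum: 4 + 0 + 0 + 2 + 1 + 0 = 7

7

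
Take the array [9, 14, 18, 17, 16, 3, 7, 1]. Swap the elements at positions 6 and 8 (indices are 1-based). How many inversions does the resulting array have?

19

Positions 6 and 8 hold 3 and 1; after swapping, the array is [9, 14, 18, 17, 16, 1, 7, 3].
Count, for each position, how many later elements it exceeds:
9: 3
14: 3
18: 5
17: 4
16: 3
1: 0
7: 1
3: 0
Sum: 3 + 3 + 5 + 4 + 3 + 0 + 1 + 0 = 19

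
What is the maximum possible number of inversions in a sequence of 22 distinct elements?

231

The maximum occurs when the array is in strictly decreasing order: every one of the C(22, 2) pairs is inverted.
C(22, 2) = 22·21/2 = 231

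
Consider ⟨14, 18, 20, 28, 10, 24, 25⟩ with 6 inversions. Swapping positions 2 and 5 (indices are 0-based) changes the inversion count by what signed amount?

Positions 2 and 5 hold 20 and 24; after swapping, the array is [14, 18, 24, 28, 10, 20, 25].
Element-by-element contributions:
14 → 10 → 1
18 → 10 → 1
24 → 10, 20 → 2
28 → 10, 20, 25 → 3
10 → none → 0
20 → none → 0
25 → none → 0
Sum: 1 + 1 + 2 + 3 + 0 + 0 + 0 = 7
Change: 7 − 6 = +1

+1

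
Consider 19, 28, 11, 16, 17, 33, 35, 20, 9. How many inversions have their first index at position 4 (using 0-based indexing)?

The element at index 4 is 17.
Elements after it: 33, 35, 20, 9
Those smaller than 17: 9

1 such element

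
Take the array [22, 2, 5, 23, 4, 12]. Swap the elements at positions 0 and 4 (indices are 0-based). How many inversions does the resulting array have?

Positions 0 and 4 hold 22 and 4; after swapping, the array is [4, 2, 5, 23, 22, 12].
Sweep left to right; for each value list the smaller values that follow it:
4: 1
2: 0
5: 0
23: 2
22: 1
12: 0
Sum: 1 + 0 + 0 + 2 + 1 + 0 = 4

4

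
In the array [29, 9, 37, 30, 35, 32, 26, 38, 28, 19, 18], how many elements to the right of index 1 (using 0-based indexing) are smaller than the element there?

0

The element at index 1 is 9.
Elements after it: 37, 30, 35, 32, 26, 38, 28, 19, 18
None of them are smaller than 9.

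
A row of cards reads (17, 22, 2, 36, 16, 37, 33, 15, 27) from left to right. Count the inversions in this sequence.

For each element, count later entries that are smaller:
17: 3
22: 3
2: 0
36: 4
16: 1
37: 3
33: 2
15: 0
27: 0
Sum: 3 + 3 + 0 + 4 + 1 + 3 + 2 + 0 + 0 = 16

There are 16 inversions.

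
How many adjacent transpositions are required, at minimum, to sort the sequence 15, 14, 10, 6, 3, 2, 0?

21

The minimum number of adjacent swaps to sort an array equals its inversion count, since every such swap removes exactly one inversion.
Count inversions — for each element, later elements that are smaller:
15: 14, 10, 6, 3, 2, 0 → 6
14: 10, 6, 3, 2, 0 → 5
10: 6, 3, 2, 0 → 4
6: 3, 2, 0 → 3
3: 2, 0 → 2
2: 0 → 1
0: none → 0
Total inversions: 6 + 5 + 4 + 3 + 2 + 1 + 0 = 21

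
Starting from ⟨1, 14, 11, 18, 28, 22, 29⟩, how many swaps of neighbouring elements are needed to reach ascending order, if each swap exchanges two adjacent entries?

2

Minimum adjacent swaps = number of inversions (each swap of adjacent out-of-order elements removes one inversion and no swap can remove more).
Count inversions — for each element, later elements that are smaller:
1: none → 0
14: 11 → 1
11: none → 0
18: none → 0
28: 22 → 1
22: none → 0
29: none → 0
Total inversions: 0 + 1 + 0 + 0 + 1 + 0 + 0 = 2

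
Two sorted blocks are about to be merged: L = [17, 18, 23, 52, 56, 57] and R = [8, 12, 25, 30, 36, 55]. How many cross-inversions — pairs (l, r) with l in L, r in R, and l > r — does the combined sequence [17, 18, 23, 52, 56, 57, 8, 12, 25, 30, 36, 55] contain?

Count, for every r in R, how many entries of L exceed r:
r = 8: 17, 18, 23, 52, 56, 57 → 6
r = 12: 17, 18, 23, 52, 56, 57 → 6
r = 25: 52, 56, 57 → 3
r = 30: 52, 56, 57 → 3
r = 36: 52, 56, 57 → 3
r = 55: 56, 57 → 2
Cross-inversions: 6 + 6 + 3 + 3 + 3 + 2 = 23

23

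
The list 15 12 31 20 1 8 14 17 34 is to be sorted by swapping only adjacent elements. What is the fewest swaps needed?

The minimum number of adjacent swaps to sort an array equals its inversion count, since every such swap removes exactly one inversion.
Count inversions — for each element, later elements that are smaller:
15: 12, 1, 8, 14 → 4
12: 1, 8 → 2
31: 20, 1, 8, 14, 17 → 5
20: 1, 8, 14, 17 → 4
1: none → 0
8: none → 0
14: none → 0
17: none → 0
34: none → 0
Total inversions: 4 + 2 + 5 + 4 + 0 + 0 + 0 + 0 + 0 = 15

15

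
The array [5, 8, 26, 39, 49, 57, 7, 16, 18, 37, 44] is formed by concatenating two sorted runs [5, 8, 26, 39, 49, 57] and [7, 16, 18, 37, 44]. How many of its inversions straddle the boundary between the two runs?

Cross-inversions: 18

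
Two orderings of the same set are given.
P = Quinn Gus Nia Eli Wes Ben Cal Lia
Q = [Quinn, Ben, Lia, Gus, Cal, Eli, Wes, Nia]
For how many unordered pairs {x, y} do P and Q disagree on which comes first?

Assign each item its position (1..8) in the first ordering, then rewrite the second ordering as that position sequence:
positions: Quinn→1, Gus→2, Nia→3, Eli→4, Wes→5, Ben→6, Cal→7, Lia→8
second ordering as positions: [1, 6, 8, 2, 7, 4, 5, 3]
Discordant pairs = inversions in this position sequence.
1: 0
6: 2, 4, 5, 3 → 4
8: 2, 7, 4, 5, 3 → 5
2: 0
7: 4, 5, 3 → 3
4: 3 → 1
5: 3 → 1
3: 0
Total: 0 + 4 + 5 + 0 + 3 + 1 + 1 + 0 = 14

14 disagreeing pairs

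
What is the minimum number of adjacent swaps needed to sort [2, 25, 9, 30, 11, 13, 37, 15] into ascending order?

Each adjacent swap fixes exactly one inversion, so the minimum swap count equals the number of inversions.
Count inversions — for each element, later elements that are smaller:
2: none → 0
25: 9, 11, 13, 15 → 4
9: none → 0
30: 11, 13, 15 → 3
11: none → 0
13: none → 0
37: 15 → 1
15: none → 0
Total inversions: 0 + 4 + 0 + 3 + 0 + 0 + 1 + 0 = 8

8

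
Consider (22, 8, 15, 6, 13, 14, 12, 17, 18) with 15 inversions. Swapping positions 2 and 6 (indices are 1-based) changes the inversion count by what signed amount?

Positions 2 and 6 hold 8 and 14; after swapping, the array is [22, 14, 15, 6, 13, 8, 12, 17, 18].
Sweep left to right; for each value list the smaller values that follow it:
22: 8
14: 4
15: 4
6: 0
13: 2
8: 0
12: 0
17: 0
18: 0
Sum: 8 + 4 + 4 + 0 + 2 + 0 + 0 + 0 + 0 = 18
Change: 18 − 15 = +3

+3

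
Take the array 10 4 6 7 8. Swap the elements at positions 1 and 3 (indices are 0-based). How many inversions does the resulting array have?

Positions 1 and 3 hold 4 and 7; after swapping, the array is [10, 7, 6, 4, 8].
Sweep left to right; for each value list the smaller values that follow it:
10 → 7, 6, 4, 8 → 4
7 → 6, 4 → 2
6 → 4 → 1
4 → none → 0
8 → none → 0
Sum: 4 + 2 + 1 + 0 + 0 = 7

7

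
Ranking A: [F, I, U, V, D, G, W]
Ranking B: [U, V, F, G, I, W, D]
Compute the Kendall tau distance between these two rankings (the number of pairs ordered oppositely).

Assign each item its position (1..7) in the first ordering, then rewrite the second ordering as that position sequence:
positions: F→1, I→2, U→3, V→4, D→5, G→6, W→7
second ordering as positions: [3, 4, 1, 6, 2, 7, 5]
Discordant pairs = inversions in this position sequence.
3: 1, 2 → 2
4: 1, 2 → 2
1: 0
6: 2, 5 → 2
2: 0
7: 5 → 1
5: 0
Total: 2 + 2 + 0 + 2 + 0 + 1 + 0 = 7

7 discordant pairs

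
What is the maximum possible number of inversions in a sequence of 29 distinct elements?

The maximum occurs when the array is in strictly decreasing order: every one of the C(29, 2) pairs is inverted.
C(29, 2) = 29·28/2 = 406

406 inversions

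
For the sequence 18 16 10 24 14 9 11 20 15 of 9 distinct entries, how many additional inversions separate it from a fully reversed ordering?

Maximum inversions for 9 distinct elements is C(9, 2) = 9·8/2 = 36.
Current inversions — for each element, count later smaller elements:
18: 6
16: 5
10: 1
24: 5
14: 2
9: 0
11: 0
20: 1
15: 0
Current total: 6 + 5 + 1 + 5 + 2 + 0 + 0 + 1 + 0 = 20
Shortfall: 36 − 20 = 16

16 inversions short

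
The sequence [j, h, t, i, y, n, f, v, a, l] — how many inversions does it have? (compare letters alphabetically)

Sweep left to right; for each value list the smaller values that follow it:
j → h, i, f, a → 4
h → f, a → 2
t → i, n, f, a, l → 5
i → f, a → 2
y → n, f, v, a, l → 5
n → f, a, l → 3
f → a → 1
v → a, l → 2
a → none → 0
l → none → 0
Sum: 4 + 2 + 5 + 2 + 5 + 3 + 1 + 2 + 0 + 0 = 24

24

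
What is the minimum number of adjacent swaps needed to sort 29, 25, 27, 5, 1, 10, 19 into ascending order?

Minimum adjacent swaps = number of inversions (each swap of adjacent out-of-order elements removes one inversion and no swap can remove more).
Count inversions — for each element, later elements that are smaller:
29: 25, 27, 5, 1, 10, 19 → 6
25: 5, 1, 10, 19 → 4
27: 5, 1, 10, 19 → 4
5: 1 → 1
1: none → 0
10: none → 0
19: none → 0
Total inversions: 6 + 4 + 4 + 1 + 0 + 0 + 0 = 15

15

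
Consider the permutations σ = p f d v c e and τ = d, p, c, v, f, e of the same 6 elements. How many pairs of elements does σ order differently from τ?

5 discordant pairs

Assign each item its position (1..6) in the first ordering, then rewrite the second ordering as that position sequence:
positions: p→1, f→2, d→3, v→4, c→5, e→6
second ordering as positions: [3, 1, 5, 4, 2, 6]
Discordant pairs = inversions in this position sequence.
3: 1, 2 → 2
1: 0
5: 4, 2 → 2
4: 2 → 1
2: 0
6: 0
Total: 2 + 0 + 2 + 1 + 0 + 0 = 5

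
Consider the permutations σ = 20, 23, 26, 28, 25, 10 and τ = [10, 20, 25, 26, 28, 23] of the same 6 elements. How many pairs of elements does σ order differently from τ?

Assign each item its position (1..6) in the first ordering, then rewrite the second ordering as that position sequence:
positions: 20→1, 23→2, 26→3, 28→4, 25→5, 10→6
second ordering as positions: [6, 1, 5, 3, 4, 2]
Discordant pairs = inversions in this position sequence.
6: 1, 5, 3, 4, 2 → 5
1: 0
5: 3, 4, 2 → 3
3: 2 → 1
4: 2 → 1
2: 0
Total: 5 + 0 + 3 + 1 + 1 + 0 = 10

10 discordant pairs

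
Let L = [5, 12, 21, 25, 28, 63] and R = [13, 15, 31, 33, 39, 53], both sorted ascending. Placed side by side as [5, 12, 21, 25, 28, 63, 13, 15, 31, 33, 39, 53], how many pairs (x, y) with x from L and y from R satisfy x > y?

12

For each element r of the right run, count left-run elements greater than r:
r = 13: 21, 25, 28, 63 → 4
r = 15: 21, 25, 28, 63 → 4
r = 31: 63 → 1
r = 33: 63 → 1
r = 39: 63 → 1
r = 53: 63 → 1
Cross-inversions: 4 + 4 + 1 + 1 + 1 + 1 = 12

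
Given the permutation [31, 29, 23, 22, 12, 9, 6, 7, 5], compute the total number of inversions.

Element-by-element contributions:
31 → 29, 23, 22, 12, 9, 6, 7, 5 → 8
29 → 23, 22, 12, 9, 6, 7, 5 → 7
23 → 22, 12, 9, 6, 7, 5 → 6
22 → 12, 9, 6, 7, 5 → 5
12 → 9, 6, 7, 5 → 4
9 → 6, 7, 5 → 3
6 → 5 → 1
7 → 5 → 1
5 → none → 0
Sum: 8 + 7 + 6 + 5 + 4 + 3 + 1 + 1 + 0 = 35

35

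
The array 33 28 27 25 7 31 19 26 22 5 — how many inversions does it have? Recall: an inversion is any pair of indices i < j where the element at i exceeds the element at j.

Count, for each position, how many later elements it exceeds:
33: 9
28: 7
27: 6
25: 4
7: 1
31: 4
19: 1
26: 2
22: 1
5: 0
Sum: 9 + 7 + 6 + 4 + 1 + 4 + 1 + 2 + 1 + 0 = 35

35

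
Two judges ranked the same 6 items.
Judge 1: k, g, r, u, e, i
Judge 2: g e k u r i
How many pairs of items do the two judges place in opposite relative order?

Discordant pairs: 5

Assign each item its position (1..6) in the first ordering, then rewrite the second ordering as that position sequence:
positions: k→1, g→2, r→3, u→4, e→5, i→6
second ordering as positions: [2, 5, 1, 4, 3, 6]
Discordant pairs = inversions in this position sequence.
2: 1 → 1
5: 1, 4, 3 → 3
1: 0
4: 3 → 1
3: 0
6: 0
Total: 1 + 3 + 0 + 1 + 0 + 0 = 5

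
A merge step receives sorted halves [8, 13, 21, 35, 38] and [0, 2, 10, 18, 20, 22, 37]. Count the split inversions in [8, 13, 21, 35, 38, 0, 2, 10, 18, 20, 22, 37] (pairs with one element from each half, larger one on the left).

23 split inversions

Count, for every r in R, how many entries of L exceed r:
r = 0: 8, 13, 21, 35, 38 → 5
r = 2: 8, 13, 21, 35, 38 → 5
r = 10: 13, 21, 35, 38 → 4
r = 18: 21, 35, 38 → 3
r = 20: 21, 35, 38 → 3
r = 22: 35, 38 → 2
r = 37: 38 → 1
Cross-inversions: 5 + 5 + 4 + 3 + 3 + 2 + 1 = 23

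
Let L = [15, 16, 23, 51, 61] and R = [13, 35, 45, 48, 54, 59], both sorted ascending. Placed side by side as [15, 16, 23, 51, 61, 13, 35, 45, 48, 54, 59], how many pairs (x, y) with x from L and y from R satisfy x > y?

Take each right-half value and tally the left-half values above it:
r = 13: 15, 16, 23, 51, 61 → 5
r = 35: 51, 61 → 2
r = 45: 51, 61 → 2
r = 48: 51, 61 → 2
r = 54: 61 → 1
r = 59: 61 → 1
Cross-inversions: 5 + 2 + 2 + 2 + 1 + 1 = 13

13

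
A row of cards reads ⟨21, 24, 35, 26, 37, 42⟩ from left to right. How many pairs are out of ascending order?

Listing every pair i<j with a[i]>a[j] (using 1-based positions):
(3,4): 35 > 26
That's 1 pair.

1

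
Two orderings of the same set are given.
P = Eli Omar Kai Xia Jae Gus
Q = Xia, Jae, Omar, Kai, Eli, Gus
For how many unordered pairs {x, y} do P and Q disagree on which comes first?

8

Assign each item its position (1..6) in the first ordering, then rewrite the second ordering as that position sequence:
positions: Eli→1, Omar→2, Kai→3, Xia→4, Jae→5, Gus→6
second ordering as positions: [4, 5, 2, 3, 1, 6]
Discordant pairs = inversions in this position sequence.
4: 2, 3, 1 → 3
5: 2, 3, 1 → 3
2: 1 → 1
3: 1 → 1
1: 0
6: 0
Total: 3 + 3 + 1 + 1 + 0 + 0 = 8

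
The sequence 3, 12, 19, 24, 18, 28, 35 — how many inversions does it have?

2

Sweep left to right; for each value list the smaller values that follow it:
3 → none → 0
12 → none → 0
19 → 18 → 1
24 → 18 → 1
18 → none → 0
28 → none → 0
35 → none → 0
Sum: 0 + 0 + 1 + 1 + 0 + 0 + 0 = 2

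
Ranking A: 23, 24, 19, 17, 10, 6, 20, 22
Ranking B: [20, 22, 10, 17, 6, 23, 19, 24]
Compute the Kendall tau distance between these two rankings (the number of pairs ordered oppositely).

Discordant pairs: 23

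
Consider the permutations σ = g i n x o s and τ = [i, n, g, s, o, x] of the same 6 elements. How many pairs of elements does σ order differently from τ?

Discordant pairs: 5

Assign each item its position (1..6) in the first ordering, then rewrite the second ordering as that position sequence:
positions: g→1, i→2, n→3, x→4, o→5, s→6
second ordering as positions: [2, 3, 1, 6, 5, 4]
Discordant pairs = inversions in this position sequence.
2: 1 → 1
3: 1 → 1
1: 0
6: 5, 4 → 2
5: 4 → 1
4: 0
Total: 1 + 1 + 0 + 2 + 1 + 0 = 5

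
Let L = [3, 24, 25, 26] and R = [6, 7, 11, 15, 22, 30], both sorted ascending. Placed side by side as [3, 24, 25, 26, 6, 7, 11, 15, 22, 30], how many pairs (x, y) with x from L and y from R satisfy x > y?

15 cross-inversions

Count, for every r in R, how many entries of L exceed r:
r = 6: 24, 25, 26 → 3
r = 7: 24, 25, 26 → 3
r = 11: 24, 25, 26 → 3
r = 15: 24, 25, 26 → 3
r = 22: 24, 25, 26 → 3
r = 30: none → 0
Cross-inversions: 3 + 3 + 3 + 3 + 3 + 0 = 15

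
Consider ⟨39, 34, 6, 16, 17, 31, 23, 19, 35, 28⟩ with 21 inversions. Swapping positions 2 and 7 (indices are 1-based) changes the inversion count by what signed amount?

-3

Positions 2 and 7 hold 34 and 23; after swapping, the array is [39, 23, 6, 16, 17, 31, 34, 19, 35, 28].
Sweep left to right; for each value list the smaller values that follow it:
39: 9
23: 4
6: 0
16: 0
17: 0
31: 2
34: 2
19: 0
35: 1
28: 0
Sum: 9 + 4 + 0 + 0 + 0 + 2 + 2 + 0 + 1 + 0 = 18
Change: 18 − 21 = -3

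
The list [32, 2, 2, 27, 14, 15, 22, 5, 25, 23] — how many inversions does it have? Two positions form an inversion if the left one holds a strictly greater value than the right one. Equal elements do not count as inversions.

Inversions: 19

Element-by-element contributions:
32: 9
2: 0
2: 0
27: 6
14: 1
15: 1
22: 1
5: 0
25: 1
23: 0
Sum: 9 + 0 + 0 + 6 + 1 + 1 + 1 + 0 + 1 + 0 = 19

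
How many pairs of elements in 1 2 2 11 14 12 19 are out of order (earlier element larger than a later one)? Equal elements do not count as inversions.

1

Count, for each position, how many later elements it exceeds:
1 → none → 0
2 → none → 0
2 → none → 0
11 → none → 0
14 → 12 → 1
12 → none → 0
19 → none → 0
Sum: 0 + 0 + 0 + 0 + 1 + 0 + 0 = 1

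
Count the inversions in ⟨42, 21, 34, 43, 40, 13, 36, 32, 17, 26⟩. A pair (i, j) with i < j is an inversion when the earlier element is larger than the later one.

Count, for each position, how many later elements it exceeds:
42 → 21, 34, 40, 13, 36, 32, 17, 26 → 8
21 → 13, 17 → 2
34 → 13, 32, 17, 26 → 4
43 → 40, 13, 36, 32, 17, 26 → 6
40 → 13, 36, 32, 17, 26 → 5
13 → none → 0
36 → 32, 17, 26 → 3
32 → 17, 26 → 2
17 → none → 0
26 → none → 0
Sum: 8 + 2 + 4 + 6 + 5 + 0 + 3 + 2 + 0 + 0 = 30

30 out-of-order pairs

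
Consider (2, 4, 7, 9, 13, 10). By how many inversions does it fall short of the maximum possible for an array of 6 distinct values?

14 inversions short

Maximum inversions for 6 distinct elements is C(6, 2) = 6·5/2 = 15.
Current inversions — for each element, count later smaller elements:
2: 0
4: 0
7: 0
9: 0
13: 1
10: 0
Current total: 0 + 0 + 0 + 0 + 1 + 0 = 1
Shortfall: 15 − 1 = 14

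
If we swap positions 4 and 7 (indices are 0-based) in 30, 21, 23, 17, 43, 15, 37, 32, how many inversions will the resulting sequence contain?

Positions 4 and 7 hold 43 and 32; after swapping, the array is [30, 21, 23, 17, 32, 15, 37, 43].
Count, for each position, how many later elements it exceeds:
30 → 21, 23, 17, 15 → 4
21 → 17, 15 → 2
23 → 17, 15 → 2
17 → 15 → 1
32 → 15 → 1
15 → none → 0
37 → none → 0
43 → none → 0
Sum: 4 + 2 + 2 + 1 + 1 + 0 + 0 + 0 = 10

10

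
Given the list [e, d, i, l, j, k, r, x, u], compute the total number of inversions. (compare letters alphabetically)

Count, for each position, how many later elements it exceeds:
e → d → 1
d → none → 0
i → none → 0
l → j, k → 2
j → none → 0
k → none → 0
r → none → 0
x → u → 1
u → none → 0
Sum: 1 + 0 + 0 + 2 + 0 + 0 + 0 + 1 + 0 = 4

4 out-of-order pairs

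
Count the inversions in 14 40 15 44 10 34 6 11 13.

23

Sweep left to right; for each value list the smaller values that follow it:
14 → 10, 6, 11, 13 → 4
40 → 15, 10, 34, 6, 11, 13 → 6
15 → 10, 6, 11, 13 → 4
44 → 10, 34, 6, 11, 13 → 5
10 → 6 → 1
34 → 6, 11, 13 → 3
6 → none → 0
11 → none → 0
13 → none → 0
Sum: 4 + 6 + 4 + 5 + 1 + 3 + 0 + 0 + 0 = 23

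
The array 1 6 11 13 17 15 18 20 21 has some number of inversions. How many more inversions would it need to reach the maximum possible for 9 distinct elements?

35

Maximum inversions for 9 distinct elements is C(9, 2) = 9·8/2 = 36.
Current inversions — for each element, count later smaller elements:
1: 0
6: 0
11: 0
13: 0
17: 1
15: 0
18: 0
20: 0
21: 0
Current total: 0 + 0 + 0 + 0 + 1 + 0 + 0 + 0 + 0 = 1
Shortfall: 36 − 1 = 35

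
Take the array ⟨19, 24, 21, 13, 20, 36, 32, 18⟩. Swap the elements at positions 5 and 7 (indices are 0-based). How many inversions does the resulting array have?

10

Positions 5 and 7 hold 36 and 18; after swapping, the array is [19, 24, 21, 13, 20, 18, 32, 36].
Element-by-element contributions:
19 → 13, 18 → 2
24 → 21, 13, 20, 18 → 4
21 → 13, 20, 18 → 3
13 → none → 0
20 → 18 → 1
18 → none → 0
32 → none → 0
36 → none → 0
Sum: 2 + 4 + 3 + 0 + 1 + 0 + 0 + 0 = 10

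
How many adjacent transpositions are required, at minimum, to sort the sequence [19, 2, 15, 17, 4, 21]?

Minimum adjacent swaps = number of inversions (each swap of adjacent out-of-order elements removes one inversion and no swap can remove more).
Count inversions — for each element, later elements that are smaller:
19: 2, 15, 17, 4 → 4
2: none → 0
15: 4 → 1
17: 4 → 1
4: none → 0
21: none → 0
Total inversions: 4 + 0 + 1 + 1 + 0 + 0 = 6

6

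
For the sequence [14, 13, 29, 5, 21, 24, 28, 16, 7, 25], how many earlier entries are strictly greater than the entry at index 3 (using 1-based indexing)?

The element at index 3 is 29.
Elements before it: 14, 13
None of them are larger than 29.

0 such elements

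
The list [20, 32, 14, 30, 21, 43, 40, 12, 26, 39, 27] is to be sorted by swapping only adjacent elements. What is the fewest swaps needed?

24 adjacent swaps

Each adjacent swap fixes exactly one inversion, so the minimum swap count equals the number of inversions.
Count inversions — for each element, later elements that are smaller:
20: 14, 12 → 2
32: 14, 30, 21, 12, 26, 27 → 6
14: 12 → 1
30: 21, 12, 26, 27 → 4
21: 12 → 1
43: 40, 12, 26, 39, 27 → 5
40: 12, 26, 39, 27 → 4
12: none → 0
26: none → 0
39: 27 → 1
27: none → 0
Total inversions: 2 + 6 + 1 + 4 + 1 + 5 + 4 + 0 + 0 + 1 + 0 = 24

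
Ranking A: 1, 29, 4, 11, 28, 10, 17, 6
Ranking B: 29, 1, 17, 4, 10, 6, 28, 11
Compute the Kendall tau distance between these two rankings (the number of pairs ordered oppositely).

Discordant pairs: 10

Assign each item its position (1..8) in the first ordering, then rewrite the second ordering as that position sequence:
positions: 1→1, 29→2, 4→3, 11→4, 28→5, 10→6, 17→7, 6→8
second ordering as positions: [2, 1, 7, 3, 6, 8, 5, 4]
Discordant pairs = inversions in this position sequence.
2: 1 → 1
1: 0
7: 3, 6, 5, 4 → 4
3: 0
6: 5, 4 → 2
8: 5, 4 → 2
5: 4 → 1
4: 0
Total: 1 + 0 + 4 + 0 + 2 + 2 + 1 + 0 = 10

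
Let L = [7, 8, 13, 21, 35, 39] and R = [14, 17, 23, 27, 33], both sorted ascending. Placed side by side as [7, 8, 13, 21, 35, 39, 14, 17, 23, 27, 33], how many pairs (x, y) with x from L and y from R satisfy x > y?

Take each right-half value and tally the left-half values above it:
r = 14: 21, 35, 39 → 3
r = 17: 21, 35, 39 → 3
r = 23: 35, 39 → 2
r = 27: 35, 39 → 2
r = 33: 35, 39 → 2
Cross-inversions: 3 + 3 + 2 + 2 + 2 = 12

12 split inversions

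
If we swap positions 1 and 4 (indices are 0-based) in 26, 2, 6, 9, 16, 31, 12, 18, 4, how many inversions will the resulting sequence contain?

Positions 1 and 4 hold 2 and 16; after swapping, the array is [26, 16, 6, 9, 2, 31, 12, 18, 4].
Sweep left to right; for each value list the smaller values that follow it:
26: 7
16: 5
6: 2
9: 2
2: 0
31: 3
12: 1
18: 1
4: 0
Sum: 7 + 5 + 2 + 2 + 0 + 3 + 1 + 1 + 0 = 21

21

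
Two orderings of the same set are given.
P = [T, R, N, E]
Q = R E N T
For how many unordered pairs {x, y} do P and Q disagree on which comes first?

Assign each item its position (1..4) in the first ordering, then rewrite the second ordering as that position sequence:
positions: T→1, R→2, N→3, E→4
second ordering as positions: [2, 4, 3, 1]
Discordant pairs = inversions in this position sequence.
2: 1 → 1
4: 3, 1 → 2
3: 1 → 1
1: 0
Total: 1 + 2 + 1 + 0 = 4

4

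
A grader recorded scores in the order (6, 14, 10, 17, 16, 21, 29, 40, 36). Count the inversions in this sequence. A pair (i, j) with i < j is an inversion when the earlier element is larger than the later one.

Sweep left to right; for each value list the smaller values that follow it:
6: 0
14: 1
10: 0
17: 1
16: 0
21: 0
29: 0
40: 1
36: 0
Sum: 0 + 1 + 0 + 1 + 0 + 0 + 0 + 1 + 0 = 3

3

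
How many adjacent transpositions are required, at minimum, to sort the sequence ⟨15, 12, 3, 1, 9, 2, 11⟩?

14 swaps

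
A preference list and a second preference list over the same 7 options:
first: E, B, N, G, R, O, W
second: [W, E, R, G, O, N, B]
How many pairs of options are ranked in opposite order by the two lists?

Pairs: 14

Assign each item its position (1..7) in the first ordering, then rewrite the second ordering as that position sequence:
positions: E→1, B→2, N→3, G→4, R→5, O→6, W→7
second ordering as positions: [7, 1, 5, 4, 6, 3, 2]
Discordant pairs = inversions in this position sequence.
7: 1, 5, 4, 6, 3, 2 → 6
1: 0
5: 4, 3, 2 → 3
4: 3, 2 → 2
6: 3, 2 → 2
3: 2 → 1
2: 0
Total: 6 + 0 + 3 + 2 + 2 + 1 + 0 = 14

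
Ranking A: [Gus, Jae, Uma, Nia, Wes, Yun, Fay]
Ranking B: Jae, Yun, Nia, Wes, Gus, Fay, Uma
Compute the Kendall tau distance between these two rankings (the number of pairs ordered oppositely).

10 discordant pairs

Assign each item its position (1..7) in the first ordering, then rewrite the second ordering as that position sequence:
positions: Gus→1, Jae→2, Uma→3, Nia→4, Wes→5, Yun→6, Fay→7
second ordering as positions: [2, 6, 4, 5, 1, 7, 3]
Discordant pairs = inversions in this position sequence.
2: 1 → 1
6: 4, 5, 1, 3 → 4
4: 1, 3 → 2
5: 1, 3 → 2
1: 0
7: 3 → 1
3: 0
Total: 1 + 4 + 2 + 2 + 0 + 1 + 0 = 10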